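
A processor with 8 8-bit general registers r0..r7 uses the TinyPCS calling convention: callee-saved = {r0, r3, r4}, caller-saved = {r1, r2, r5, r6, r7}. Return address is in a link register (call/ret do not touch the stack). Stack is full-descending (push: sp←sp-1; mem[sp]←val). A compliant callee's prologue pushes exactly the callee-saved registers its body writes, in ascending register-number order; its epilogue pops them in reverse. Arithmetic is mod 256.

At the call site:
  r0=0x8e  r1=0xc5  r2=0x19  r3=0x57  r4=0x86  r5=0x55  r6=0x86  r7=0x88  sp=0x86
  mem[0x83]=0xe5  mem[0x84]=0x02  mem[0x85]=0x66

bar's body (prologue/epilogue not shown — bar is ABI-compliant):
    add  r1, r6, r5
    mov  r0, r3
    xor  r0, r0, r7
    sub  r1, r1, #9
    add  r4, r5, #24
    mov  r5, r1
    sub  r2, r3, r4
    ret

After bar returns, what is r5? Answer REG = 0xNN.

REG = 0xd2

prologue: push r0 -> mem[0x85]=0x8e, sp=0x85
prologue: push r4 -> mem[0x84]=0x86, sp=0x84
body[0] add  r1, r6, r5 -> r1=0xdb
body[1] mov  r0, r3 -> r0=0x57
body[2] xor  r0, r0, r7 -> r0=0xdf
body[3] sub  r1, r1, #9 -> r1=0xd2
body[4] add  r4, r5, #24 -> r4=0x6d
body[5] mov  r5, r1 -> r5=0xd2
body[6] sub  r2, r3, r4 -> r2=0xea
epilogue: pop r4=0x86, sp=0x85
epilogue: pop r0=0x8e, sp=0x86
r5 is caller-saved -> body value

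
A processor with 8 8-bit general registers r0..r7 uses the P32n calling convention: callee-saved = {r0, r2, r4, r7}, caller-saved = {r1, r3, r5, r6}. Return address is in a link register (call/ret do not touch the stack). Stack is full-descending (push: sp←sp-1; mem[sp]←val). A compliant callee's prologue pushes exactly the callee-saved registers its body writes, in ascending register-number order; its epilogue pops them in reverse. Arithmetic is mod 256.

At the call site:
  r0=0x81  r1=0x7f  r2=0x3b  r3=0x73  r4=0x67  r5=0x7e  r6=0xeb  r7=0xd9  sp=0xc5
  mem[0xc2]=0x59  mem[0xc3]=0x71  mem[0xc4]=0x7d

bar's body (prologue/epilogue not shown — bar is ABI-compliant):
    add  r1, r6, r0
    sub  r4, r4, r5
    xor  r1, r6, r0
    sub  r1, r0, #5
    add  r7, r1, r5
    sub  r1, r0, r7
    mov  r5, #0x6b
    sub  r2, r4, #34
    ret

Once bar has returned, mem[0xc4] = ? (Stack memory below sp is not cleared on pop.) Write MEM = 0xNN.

prologue: push r2 → mem[0xc4]=0x3b, sp=0xc4
prologue: push r4 → mem[0xc3]=0x67, sp=0xc3
prologue: push r7 → mem[0xc2]=0xd9, sp=0xc2
body[0] add  r1, r6, r0 → r1=0x6c
body[1] sub  r4, r4, r5 → r4=0xe9
body[2] xor  r1, r6, r0 → r1=0x6a
body[3] sub  r1, r0, #5 → r1=0x7c
body[4] add  r7, r1, r5 → r7=0xfa
body[5] sub  r1, r0, r7 → r1=0x87
body[6] mov  r5, #0x6b → r5=0x6b
body[7] sub  r2, r4, #34 → r2=0xc7
epilogue: pop r7=0xd9, sp=0xc3
epilogue: pop r4=0x67, sp=0xc4
epilogue: pop r2=0x3b, sp=0xc5
prologue pushed ['r2', 'r4', 'r7'] at ['0xc4', '0xc3', '0xc2']

MEM = 0x3b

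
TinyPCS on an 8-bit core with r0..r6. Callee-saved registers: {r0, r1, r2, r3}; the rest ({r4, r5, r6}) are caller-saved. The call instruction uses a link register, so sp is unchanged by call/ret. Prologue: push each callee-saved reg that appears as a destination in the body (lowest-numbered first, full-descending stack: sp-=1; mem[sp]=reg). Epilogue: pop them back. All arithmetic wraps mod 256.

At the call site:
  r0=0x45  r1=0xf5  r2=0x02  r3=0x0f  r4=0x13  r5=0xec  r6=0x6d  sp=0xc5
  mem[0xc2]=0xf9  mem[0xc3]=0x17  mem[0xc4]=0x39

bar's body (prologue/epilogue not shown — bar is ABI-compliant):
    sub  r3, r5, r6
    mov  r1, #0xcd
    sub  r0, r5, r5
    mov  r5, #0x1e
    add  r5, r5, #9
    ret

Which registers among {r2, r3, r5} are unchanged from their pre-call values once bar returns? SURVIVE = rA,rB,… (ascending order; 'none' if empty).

prologue: push r0 → mem[0xc4]=0x45, sp=0xc4
prologue: push r1 → mem[0xc3]=0xf5, sp=0xc3
prologue: push r3 → mem[0xc2]=0x0f, sp=0xc2
body[0] sub  r3, r5, r6 → r3=0x7f
body[1] mov  r1, #0xcd → r1=0xcd
body[2] sub  r0, r5, r5 → r0=0x00
body[3] mov  r5, #0x1e → r5=0x1e
body[4] add  r5, r5, #9 → r5=0x27
epilogue: pop r3=0x0f, sp=0xc3
epilogue: pop r1=0xf5, sp=0xc4
epilogue: pop r0=0x45, sp=0xc5
r2: callee-saved, written=False
r3: callee-saved, written=True
r5: caller-saved, written=True

SURVIVE = r2,r3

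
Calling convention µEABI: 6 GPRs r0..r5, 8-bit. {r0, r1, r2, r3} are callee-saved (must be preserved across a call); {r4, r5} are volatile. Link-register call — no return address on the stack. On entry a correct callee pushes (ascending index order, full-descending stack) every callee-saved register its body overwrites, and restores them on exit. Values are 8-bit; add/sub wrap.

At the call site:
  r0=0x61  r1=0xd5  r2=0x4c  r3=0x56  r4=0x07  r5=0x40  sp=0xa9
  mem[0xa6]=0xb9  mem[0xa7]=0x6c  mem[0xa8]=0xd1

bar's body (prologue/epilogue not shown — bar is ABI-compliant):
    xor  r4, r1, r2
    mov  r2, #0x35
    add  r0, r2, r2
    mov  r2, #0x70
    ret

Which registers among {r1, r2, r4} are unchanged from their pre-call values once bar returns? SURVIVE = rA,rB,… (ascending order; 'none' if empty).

prologue: push r0 → mem[0xa8]=0x61, sp=0xa8
prologue: push r2 → mem[0xa7]=0x4c, sp=0xa7
body[0] xor  r4, r1, r2 → r4=0x99
body[1] mov  r2, #0x35 → r2=0x35
body[2] add  r0, r2, r2 → r0=0x6a
body[3] mov  r2, #0x70 → r2=0x70
epilogue: pop r2=0x4c, sp=0xa8
epilogue: pop r0=0x61, sp=0xa9
r1: callee-saved, written=False
r2: callee-saved, written=True
r4: caller-saved, written=True

SURVIVE = r1,r2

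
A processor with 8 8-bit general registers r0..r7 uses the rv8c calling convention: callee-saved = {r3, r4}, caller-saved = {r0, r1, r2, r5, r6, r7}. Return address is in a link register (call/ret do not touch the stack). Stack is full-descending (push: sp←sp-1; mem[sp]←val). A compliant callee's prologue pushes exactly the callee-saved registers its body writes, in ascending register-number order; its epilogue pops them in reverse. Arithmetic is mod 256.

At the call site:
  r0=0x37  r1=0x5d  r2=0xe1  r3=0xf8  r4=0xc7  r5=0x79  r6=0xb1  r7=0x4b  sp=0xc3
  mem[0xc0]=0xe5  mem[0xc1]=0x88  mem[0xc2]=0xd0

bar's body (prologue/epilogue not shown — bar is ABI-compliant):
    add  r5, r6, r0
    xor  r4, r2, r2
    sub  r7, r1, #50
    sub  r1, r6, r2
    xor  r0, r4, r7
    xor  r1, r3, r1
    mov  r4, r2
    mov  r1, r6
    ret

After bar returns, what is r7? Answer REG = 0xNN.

REG = 0x2b

prologue: push r4 → mem[0xc2]=0xc7, sp=0xc2
body[0] add  r5, r6, r0 → r5=0xe8
body[1] xor  r4, r2, r2 → r4=0x00
body[2] sub  r7, r1, #50 → r7=0x2b
body[3] sub  r1, r6, r2 → r1=0xd0
body[4] xor  r0, r4, r7 → r0=0x2b
body[5] xor  r1, r3, r1 → r1=0x28
body[6] mov  r4, r2 → r4=0xe1
body[7] mov  r1, r6 → r1=0xb1
epilogue: pop r4=0xc7, sp=0xc3
r7 is caller-saved → body value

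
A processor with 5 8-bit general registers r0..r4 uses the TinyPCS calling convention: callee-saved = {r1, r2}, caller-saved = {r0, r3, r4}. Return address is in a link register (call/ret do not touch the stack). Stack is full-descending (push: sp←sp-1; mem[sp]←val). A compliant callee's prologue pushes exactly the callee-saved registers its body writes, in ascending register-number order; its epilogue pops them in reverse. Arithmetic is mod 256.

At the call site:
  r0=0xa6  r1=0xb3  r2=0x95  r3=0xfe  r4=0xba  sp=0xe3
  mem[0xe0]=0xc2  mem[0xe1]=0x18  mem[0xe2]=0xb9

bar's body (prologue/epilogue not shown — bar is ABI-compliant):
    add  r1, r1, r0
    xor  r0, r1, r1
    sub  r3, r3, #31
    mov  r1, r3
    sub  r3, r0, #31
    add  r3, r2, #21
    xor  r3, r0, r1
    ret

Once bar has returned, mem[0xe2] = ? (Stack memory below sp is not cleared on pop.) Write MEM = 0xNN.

prologue: push r1 -> mem[0xe2]=0xb3, sp=0xe2
body[0] add  r1, r1, r0 -> r1=0x59
body[1] xor  r0, r1, r1 -> r0=0x00
body[2] sub  r3, r3, #31 -> r3=0xdf
body[3] mov  r1, r3 -> r1=0xdf
body[4] sub  r3, r0, #31 -> r3=0xe1
body[5] add  r3, r2, #21 -> r3=0xaa
body[6] xor  r3, r0, r1 -> r3=0xdf
epilogue: pop r1=0xb3, sp=0xe3
prologue pushed ['r1'] at ['0xe2']

MEM = 0xb3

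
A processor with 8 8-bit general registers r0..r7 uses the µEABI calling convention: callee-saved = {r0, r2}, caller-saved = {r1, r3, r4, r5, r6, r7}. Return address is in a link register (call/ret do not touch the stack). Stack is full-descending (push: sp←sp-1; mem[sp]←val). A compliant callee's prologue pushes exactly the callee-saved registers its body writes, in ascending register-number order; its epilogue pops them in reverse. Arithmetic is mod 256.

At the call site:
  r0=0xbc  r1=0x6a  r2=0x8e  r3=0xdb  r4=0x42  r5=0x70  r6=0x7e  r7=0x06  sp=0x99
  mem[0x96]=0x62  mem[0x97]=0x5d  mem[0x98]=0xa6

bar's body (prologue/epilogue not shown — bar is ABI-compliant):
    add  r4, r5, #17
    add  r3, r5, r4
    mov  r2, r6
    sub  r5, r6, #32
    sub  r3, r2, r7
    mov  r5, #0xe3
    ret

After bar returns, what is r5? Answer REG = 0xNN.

prologue: push r2 → mem[0x98]=0x8e, sp=0x98
body[0] add  r4, r5, #17 → r4=0x81
body[1] add  r3, r5, r4 → r3=0xf1
body[2] mov  r2, r6 → r2=0x7e
body[3] sub  r5, r6, #32 → r5=0x5e
body[4] sub  r3, r2, r7 → r3=0x78
body[5] mov  r5, #0xe3 → r5=0xe3
epilogue: pop r2=0x8e, sp=0x99
r5 is caller-saved → body value

REG = 0xe3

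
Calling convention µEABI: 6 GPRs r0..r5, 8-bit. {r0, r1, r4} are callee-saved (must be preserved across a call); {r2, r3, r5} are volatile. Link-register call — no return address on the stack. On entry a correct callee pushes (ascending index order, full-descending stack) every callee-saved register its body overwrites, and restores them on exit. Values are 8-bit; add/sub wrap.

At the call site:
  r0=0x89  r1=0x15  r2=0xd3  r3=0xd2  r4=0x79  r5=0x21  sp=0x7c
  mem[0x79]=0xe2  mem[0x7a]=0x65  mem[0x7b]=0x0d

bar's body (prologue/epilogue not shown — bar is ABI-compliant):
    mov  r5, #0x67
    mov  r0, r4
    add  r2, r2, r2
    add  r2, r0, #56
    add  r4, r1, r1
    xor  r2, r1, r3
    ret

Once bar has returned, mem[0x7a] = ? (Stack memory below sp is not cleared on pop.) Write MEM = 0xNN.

prologue: push r0 -> mem[0x7b]=0x89, sp=0x7b
prologue: push r4 -> mem[0x7a]=0x79, sp=0x7a
body[0] mov  r5, #0x67 -> r5=0x67
body[1] mov  r0, r4 -> r0=0x79
body[2] add  r2, r2, r2 -> r2=0xa6
body[3] add  r2, r0, #56 -> r2=0xb1
body[4] add  r4, r1, r1 -> r4=0x2a
body[5] xor  r2, r1, r3 -> r2=0xc7
epilogue: pop r4=0x79, sp=0x7b
epilogue: pop r0=0x89, sp=0x7c
prologue pushed ['r0', 'r4'] at ['0x7b', '0x7a']

MEM = 0x79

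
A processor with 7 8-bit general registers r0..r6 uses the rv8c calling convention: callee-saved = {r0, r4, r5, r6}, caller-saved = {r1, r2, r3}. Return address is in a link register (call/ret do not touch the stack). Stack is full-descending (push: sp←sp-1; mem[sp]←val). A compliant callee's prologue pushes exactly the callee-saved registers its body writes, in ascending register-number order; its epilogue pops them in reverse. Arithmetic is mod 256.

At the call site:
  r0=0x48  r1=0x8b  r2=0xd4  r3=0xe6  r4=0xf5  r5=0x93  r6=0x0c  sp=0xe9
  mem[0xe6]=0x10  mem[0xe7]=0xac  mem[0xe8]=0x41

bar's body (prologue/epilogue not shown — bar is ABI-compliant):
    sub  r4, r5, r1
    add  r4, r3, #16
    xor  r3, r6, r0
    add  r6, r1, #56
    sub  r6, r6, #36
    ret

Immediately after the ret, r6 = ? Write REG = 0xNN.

REG = 0x0c

prologue: push r4 → mem[0xe8]=0xf5, sp=0xe8
prologue: push r6 → mem[0xe7]=0x0c, sp=0xe7
body[0] sub  r4, r5, r1 → r4=0x08
body[1] add  r4, r3, #16 → r4=0xf6
body[2] xor  r3, r6, r0 → r3=0x44
body[3] add  r6, r1, #56 → r6=0xc3
body[4] sub  r6, r6, #36 → r6=0x9f
epilogue: pop r6=0x0c, sp=0xe8
epilogue: pop r4=0xf5, sp=0xe9
r6 is callee-saved → restored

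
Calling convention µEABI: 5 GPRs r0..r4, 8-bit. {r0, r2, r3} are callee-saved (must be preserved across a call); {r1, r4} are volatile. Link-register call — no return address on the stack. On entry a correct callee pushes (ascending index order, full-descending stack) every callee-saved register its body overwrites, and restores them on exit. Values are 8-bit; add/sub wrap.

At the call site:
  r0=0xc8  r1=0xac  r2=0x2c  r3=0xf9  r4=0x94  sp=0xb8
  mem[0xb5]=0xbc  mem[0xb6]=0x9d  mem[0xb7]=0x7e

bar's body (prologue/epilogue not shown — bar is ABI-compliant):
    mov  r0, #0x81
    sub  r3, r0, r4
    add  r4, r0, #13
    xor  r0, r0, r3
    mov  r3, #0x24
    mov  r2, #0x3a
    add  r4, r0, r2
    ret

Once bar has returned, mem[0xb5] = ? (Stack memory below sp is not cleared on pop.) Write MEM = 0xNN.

prologue: push r0 → mem[0xb7]=0xc8, sp=0xb7
prologue: push r2 → mem[0xb6]=0x2c, sp=0xb6
prologue: push r3 → mem[0xb5]=0xf9, sp=0xb5
body[0] mov  r0, #0x81 → r0=0x81
body[1] sub  r3, r0, r4 → r3=0xed
body[2] add  r4, r0, #13 → r4=0x8e
body[3] xor  r0, r0, r3 → r0=0x6c
body[4] mov  r3, #0x24 → r3=0x24
body[5] mov  r2, #0x3a → r2=0x3a
body[6] add  r4, r0, r2 → r4=0xa6
epilogue: pop r3=0xf9, sp=0xb6
epilogue: pop r2=0x2c, sp=0xb7
epilogue: pop r0=0xc8, sp=0xb8
prologue pushed ['r0', 'r2', 'r3'] at ['0xb7', '0xb6', '0xb5']

MEM = 0xf9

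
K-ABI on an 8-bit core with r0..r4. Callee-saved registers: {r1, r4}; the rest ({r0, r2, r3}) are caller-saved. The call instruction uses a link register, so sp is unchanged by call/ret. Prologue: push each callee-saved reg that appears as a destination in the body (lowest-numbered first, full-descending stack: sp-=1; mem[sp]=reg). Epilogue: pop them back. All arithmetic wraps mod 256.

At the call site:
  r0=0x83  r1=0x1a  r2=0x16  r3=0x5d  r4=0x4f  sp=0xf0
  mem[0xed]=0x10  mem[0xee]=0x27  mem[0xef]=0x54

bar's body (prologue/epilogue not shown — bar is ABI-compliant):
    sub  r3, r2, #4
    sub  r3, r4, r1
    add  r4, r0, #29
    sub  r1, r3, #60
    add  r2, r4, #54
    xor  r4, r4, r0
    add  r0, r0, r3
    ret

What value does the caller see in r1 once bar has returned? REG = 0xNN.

REG = 0x1a

prologue: push r1 → mem[0xef]=0x1a, sp=0xef
prologue: push r4 → mem[0xee]=0x4f, sp=0xee
body[0] sub  r3, r2, #4 → r3=0x12
body[1] sub  r3, r4, r1 → r3=0x35
body[2] add  r4, r0, #29 → r4=0xa0
body[3] sub  r1, r3, #60 → r1=0xf9
body[4] add  r2, r4, #54 → r2=0xd6
body[5] xor  r4, r4, r0 → r4=0x23
body[6] add  r0, r0, r3 → r0=0xb8
epilogue: pop r4=0x4f, sp=0xef
epilogue: pop r1=0x1a, sp=0xf0
r1 is callee-saved → restored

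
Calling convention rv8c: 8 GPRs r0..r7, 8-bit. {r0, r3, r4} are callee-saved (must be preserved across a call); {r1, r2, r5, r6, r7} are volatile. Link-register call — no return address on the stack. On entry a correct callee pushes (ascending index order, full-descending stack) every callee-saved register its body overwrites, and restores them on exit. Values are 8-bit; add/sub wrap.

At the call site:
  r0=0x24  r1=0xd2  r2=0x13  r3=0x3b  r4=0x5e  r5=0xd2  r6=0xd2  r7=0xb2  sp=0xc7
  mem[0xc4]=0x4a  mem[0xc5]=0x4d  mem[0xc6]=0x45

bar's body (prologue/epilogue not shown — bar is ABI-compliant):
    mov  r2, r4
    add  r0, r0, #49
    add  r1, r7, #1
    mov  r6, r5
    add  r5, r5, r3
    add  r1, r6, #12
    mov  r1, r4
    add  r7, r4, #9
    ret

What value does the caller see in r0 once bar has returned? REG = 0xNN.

prologue: push r0 -> mem[0xc6]=0x24, sp=0xc6
body[0] mov  r2, r4 -> r2=0x5e
body[1] add  r0, r0, #49 -> r0=0x55
body[2] add  r1, r7, #1 -> r1=0xb3
body[3] mov  r6, r5 -> r6=0xd2
body[4] add  r5, r5, r3 -> r5=0x0d
body[5] add  r1, r6, #12 -> r1=0xde
body[6] mov  r1, r4 -> r1=0x5e
body[7] add  r7, r4, #9 -> r7=0x67
epilogue: pop r0=0x24, sp=0xc7
r0 is callee-saved -> restored

REG = 0x24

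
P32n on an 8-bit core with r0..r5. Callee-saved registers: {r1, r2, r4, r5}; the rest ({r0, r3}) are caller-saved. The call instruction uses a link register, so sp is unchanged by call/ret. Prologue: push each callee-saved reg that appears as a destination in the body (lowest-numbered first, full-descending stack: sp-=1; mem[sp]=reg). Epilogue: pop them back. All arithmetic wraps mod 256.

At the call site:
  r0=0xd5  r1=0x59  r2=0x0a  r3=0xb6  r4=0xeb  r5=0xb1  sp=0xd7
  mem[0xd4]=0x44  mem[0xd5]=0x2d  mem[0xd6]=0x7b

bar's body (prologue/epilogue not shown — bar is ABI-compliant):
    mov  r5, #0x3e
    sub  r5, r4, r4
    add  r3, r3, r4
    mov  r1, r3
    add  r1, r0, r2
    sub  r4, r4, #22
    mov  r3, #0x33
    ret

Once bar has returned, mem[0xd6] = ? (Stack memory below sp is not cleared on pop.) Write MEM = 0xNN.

prologue: push r1 → mem[0xd6]=0x59, sp=0xd6
prologue: push r4 → mem[0xd5]=0xeb, sp=0xd5
prologue: push r5 → mem[0xd4]=0xb1, sp=0xd4
body[0] mov  r5, #0x3e → r5=0x3e
body[1] sub  r5, r4, r4 → r5=0x00
body[2] add  r3, r3, r4 → r3=0xa1
body[3] mov  r1, r3 → r1=0xa1
body[4] add  r1, r0, r2 → r1=0xdf
body[5] sub  r4, r4, #22 → r4=0xd5
body[6] mov  r3, #0x33 → r3=0x33
epilogue: pop r5=0xb1, sp=0xd5
epilogue: pop r4=0xeb, sp=0xd6
epilogue: pop r1=0x59, sp=0xd7
prologue pushed ['r1', 'r4', 'r5'] at ['0xd6', '0xd5', '0xd4']

MEM = 0x59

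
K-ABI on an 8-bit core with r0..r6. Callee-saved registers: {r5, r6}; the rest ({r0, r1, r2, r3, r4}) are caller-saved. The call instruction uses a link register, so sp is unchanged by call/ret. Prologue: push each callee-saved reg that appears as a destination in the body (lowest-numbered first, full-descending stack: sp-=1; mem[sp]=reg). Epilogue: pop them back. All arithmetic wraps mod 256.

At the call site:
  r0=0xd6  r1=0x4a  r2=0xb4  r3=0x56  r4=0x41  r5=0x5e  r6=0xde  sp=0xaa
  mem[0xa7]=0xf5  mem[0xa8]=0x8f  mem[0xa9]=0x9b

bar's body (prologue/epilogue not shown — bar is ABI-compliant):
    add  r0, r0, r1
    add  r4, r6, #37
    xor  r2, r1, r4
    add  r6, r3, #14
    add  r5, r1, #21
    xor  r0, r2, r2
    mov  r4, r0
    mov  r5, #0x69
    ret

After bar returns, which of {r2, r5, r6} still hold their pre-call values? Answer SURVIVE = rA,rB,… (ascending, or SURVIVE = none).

SURVIVE = r5,r6

prologue: push r5 -> mem[0xa9]=0x5e, sp=0xa9
prologue: push r6 -> mem[0xa8]=0xde, sp=0xa8
body[0] add  r0, r0, r1 -> r0=0x20
body[1] add  r4, r6, #37 -> r4=0x03
body[2] xor  r2, r1, r4 -> r2=0x49
body[3] add  r6, r3, #14 -> r6=0x64
body[4] add  r5, r1, #21 -> r5=0x5f
body[5] xor  r0, r2, r2 -> r0=0x00
body[6] mov  r4, r0 -> r4=0x00
body[7] mov  r5, #0x69 -> r5=0x69
epilogue: pop r6=0xde, sp=0xa9
epilogue: pop r5=0x5e, sp=0xaa
r2: caller-saved, written=True
r5: callee-saved, written=True
r6: callee-saved, written=True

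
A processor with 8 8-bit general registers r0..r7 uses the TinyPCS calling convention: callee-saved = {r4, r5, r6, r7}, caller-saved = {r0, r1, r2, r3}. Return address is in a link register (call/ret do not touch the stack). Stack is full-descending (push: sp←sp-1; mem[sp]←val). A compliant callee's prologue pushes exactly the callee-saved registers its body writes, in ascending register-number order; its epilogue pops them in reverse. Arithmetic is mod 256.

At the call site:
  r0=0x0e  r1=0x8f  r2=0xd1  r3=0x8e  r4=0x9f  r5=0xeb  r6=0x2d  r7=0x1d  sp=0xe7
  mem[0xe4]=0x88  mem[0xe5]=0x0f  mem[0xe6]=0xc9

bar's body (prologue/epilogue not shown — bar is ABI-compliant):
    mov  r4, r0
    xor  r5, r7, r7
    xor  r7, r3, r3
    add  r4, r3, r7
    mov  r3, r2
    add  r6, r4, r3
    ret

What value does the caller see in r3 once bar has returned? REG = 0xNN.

REG = 0xd1

prologue: push r4 -> mem[0xe6]=0x9f, sp=0xe6
prologue: push r5 -> mem[0xe5]=0xeb, sp=0xe5
prologue: push r6 -> mem[0xe4]=0x2d, sp=0xe4
prologue: push r7 -> mem[0xe3]=0x1d, sp=0xe3
body[0] mov  r4, r0 -> r4=0x0e
body[1] xor  r5, r7, r7 -> r5=0x00
body[2] xor  r7, r3, r3 -> r7=0x00
body[3] add  r4, r3, r7 -> r4=0x8e
body[4] mov  r3, r2 -> r3=0xd1
body[5] add  r6, r4, r3 -> r6=0x5f
epilogue: pop r7=0x1d, sp=0xe4
epilogue: pop r6=0x2d, sp=0xe5
epilogue: pop r5=0xeb, sp=0xe6
epilogue: pop r4=0x9f, sp=0xe7
r3 is caller-saved -> body value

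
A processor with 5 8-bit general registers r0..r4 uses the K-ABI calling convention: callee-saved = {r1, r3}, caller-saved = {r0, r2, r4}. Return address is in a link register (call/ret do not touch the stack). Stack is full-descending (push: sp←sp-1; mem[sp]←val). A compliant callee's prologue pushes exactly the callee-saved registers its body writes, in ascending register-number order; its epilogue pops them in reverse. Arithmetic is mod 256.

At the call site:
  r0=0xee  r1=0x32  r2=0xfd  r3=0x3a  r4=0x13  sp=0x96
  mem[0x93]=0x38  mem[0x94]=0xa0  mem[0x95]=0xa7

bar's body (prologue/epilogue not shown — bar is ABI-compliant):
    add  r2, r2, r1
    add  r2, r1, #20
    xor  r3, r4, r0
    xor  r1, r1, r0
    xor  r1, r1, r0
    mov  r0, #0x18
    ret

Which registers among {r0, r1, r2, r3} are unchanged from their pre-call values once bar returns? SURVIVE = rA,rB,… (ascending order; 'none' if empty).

SURVIVE = r1,r3

prologue: push r1 -> mem[0x95]=0x32, sp=0x95
prologue: push r3 -> mem[0x94]=0x3a, sp=0x94
body[0] add  r2, r2, r1 -> r2=0x2f
body[1] add  r2, r1, #20 -> r2=0x46
body[2] xor  r3, r4, r0 -> r3=0xfd
body[3] xor  r1, r1, r0 -> r1=0xdc
body[4] xor  r1, r1, r0 -> r1=0x32
body[5] mov  r0, #0x18 -> r0=0x18
epilogue: pop r3=0x3a, sp=0x95
epilogue: pop r1=0x32, sp=0x96
r0: caller-saved, written=True
r1: callee-saved, written=True
r2: caller-saved, written=True
r3: callee-saved, written=True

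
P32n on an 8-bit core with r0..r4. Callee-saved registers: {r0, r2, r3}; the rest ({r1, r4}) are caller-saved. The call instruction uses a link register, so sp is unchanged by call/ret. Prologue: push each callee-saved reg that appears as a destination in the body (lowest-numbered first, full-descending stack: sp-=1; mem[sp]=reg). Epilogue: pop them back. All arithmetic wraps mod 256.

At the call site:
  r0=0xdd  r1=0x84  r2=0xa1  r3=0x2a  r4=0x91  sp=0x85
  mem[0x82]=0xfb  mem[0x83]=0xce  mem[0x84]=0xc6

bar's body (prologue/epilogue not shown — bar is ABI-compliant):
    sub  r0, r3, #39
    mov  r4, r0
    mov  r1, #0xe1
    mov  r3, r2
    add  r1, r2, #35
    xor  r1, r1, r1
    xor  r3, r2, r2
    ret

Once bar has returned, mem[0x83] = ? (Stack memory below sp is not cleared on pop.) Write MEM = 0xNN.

MEM = 0x2a

prologue: push r0 → mem[0x84]=0xdd, sp=0x84
prologue: push r3 → mem[0x83]=0x2a, sp=0x83
body[0] sub  r0, r3, #39 → r0=0x03
body[1] mov  r4, r0 → r4=0x03
body[2] mov  r1, #0xe1 → r1=0xe1
body[3] mov  r3, r2 → r3=0xa1
body[4] add  r1, r2, #35 → r1=0xc4
body[5] xor  r1, r1, r1 → r1=0x00
body[6] xor  r3, r2, r2 → r3=0x00
epilogue: pop r3=0x2a, sp=0x84
epilogue: pop r0=0xdd, sp=0x85
prologue pushed ['r0', 'r3'] at ['0x84', '0x83']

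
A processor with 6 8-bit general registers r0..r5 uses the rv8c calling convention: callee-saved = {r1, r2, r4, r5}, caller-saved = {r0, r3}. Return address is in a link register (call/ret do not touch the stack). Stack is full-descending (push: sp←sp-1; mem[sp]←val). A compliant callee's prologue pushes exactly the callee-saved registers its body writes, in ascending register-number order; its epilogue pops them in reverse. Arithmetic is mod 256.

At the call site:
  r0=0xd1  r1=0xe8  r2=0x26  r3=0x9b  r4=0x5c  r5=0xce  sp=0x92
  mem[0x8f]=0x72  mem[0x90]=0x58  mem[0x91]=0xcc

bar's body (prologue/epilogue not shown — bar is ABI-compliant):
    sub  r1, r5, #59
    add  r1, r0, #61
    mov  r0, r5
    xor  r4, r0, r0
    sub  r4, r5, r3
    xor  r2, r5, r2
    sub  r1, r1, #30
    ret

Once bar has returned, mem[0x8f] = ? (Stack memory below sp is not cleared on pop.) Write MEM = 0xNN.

MEM = 0x5c

prologue: push r1 -> mem[0x91]=0xe8, sp=0x91
prologue: push r2 -> mem[0x90]=0x26, sp=0x90
prologue: push r4 -> mem[0x8f]=0x5c, sp=0x8f
body[0] sub  r1, r5, #59 -> r1=0x93
body[1] add  r1, r0, #61 -> r1=0x0e
body[2] mov  r0, r5 -> r0=0xce
body[3] xor  r4, r0, r0 -> r4=0x00
body[4] sub  r4, r5, r3 -> r4=0x33
body[5] xor  r2, r5, r2 -> r2=0xe8
body[6] sub  r1, r1, #30 -> r1=0xf0
epilogue: pop r4=0x5c, sp=0x90
epilogue: pop r2=0x26, sp=0x91
epilogue: pop r1=0xe8, sp=0x92
prologue pushed ['r1', 'r2', 'r4'] at ['0x91', '0x90', '0x8f']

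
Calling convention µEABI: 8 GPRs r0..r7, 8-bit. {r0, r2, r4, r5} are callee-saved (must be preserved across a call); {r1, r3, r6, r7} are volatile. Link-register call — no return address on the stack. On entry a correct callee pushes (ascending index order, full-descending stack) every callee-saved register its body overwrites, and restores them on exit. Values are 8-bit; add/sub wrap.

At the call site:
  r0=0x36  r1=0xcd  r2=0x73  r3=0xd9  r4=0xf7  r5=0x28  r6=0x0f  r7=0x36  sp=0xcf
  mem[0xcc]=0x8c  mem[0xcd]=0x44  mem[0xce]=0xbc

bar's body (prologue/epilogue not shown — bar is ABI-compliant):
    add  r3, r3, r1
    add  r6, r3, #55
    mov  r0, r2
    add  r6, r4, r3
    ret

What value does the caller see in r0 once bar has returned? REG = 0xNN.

prologue: push r0 → mem[0xce]=0x36, sp=0xce
body[0] add  r3, r3, r1 → r3=0xa6
body[1] add  r6, r3, #55 → r6=0xdd
body[2] mov  r0, r2 → r0=0x73
body[3] add  r6, r4, r3 → r6=0x9d
epilogue: pop r0=0x36, sp=0xcf
r0 is callee-saved → restored

REG = 0x36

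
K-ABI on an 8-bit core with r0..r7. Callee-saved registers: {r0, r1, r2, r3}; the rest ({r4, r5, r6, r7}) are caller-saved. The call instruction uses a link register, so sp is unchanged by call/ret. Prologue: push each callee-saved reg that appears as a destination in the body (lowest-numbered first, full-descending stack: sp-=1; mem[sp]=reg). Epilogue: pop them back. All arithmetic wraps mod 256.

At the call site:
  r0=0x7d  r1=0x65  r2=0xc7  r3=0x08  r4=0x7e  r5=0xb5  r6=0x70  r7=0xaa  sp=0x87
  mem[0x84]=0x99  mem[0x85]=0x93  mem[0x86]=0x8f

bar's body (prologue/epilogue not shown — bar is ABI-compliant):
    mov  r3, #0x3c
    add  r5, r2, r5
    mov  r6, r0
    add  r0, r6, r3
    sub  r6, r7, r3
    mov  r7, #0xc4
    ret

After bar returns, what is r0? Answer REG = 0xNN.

REG = 0x7d

prologue: push r0 → mem[0x86]=0x7d, sp=0x86
prologue: push r3 → mem[0x85]=0x08, sp=0x85
body[0] mov  r3, #0x3c → r3=0x3c
body[1] add  r5, r2, r5 → r5=0x7c
body[2] mov  r6, r0 → r6=0x7d
body[3] add  r0, r6, r3 → r0=0xb9
body[4] sub  r6, r7, r3 → r6=0x6e
body[5] mov  r7, #0xc4 → r7=0xc4
epilogue: pop r3=0x08, sp=0x86
epilogue: pop r0=0x7d, sp=0x87
r0 is callee-saved → restored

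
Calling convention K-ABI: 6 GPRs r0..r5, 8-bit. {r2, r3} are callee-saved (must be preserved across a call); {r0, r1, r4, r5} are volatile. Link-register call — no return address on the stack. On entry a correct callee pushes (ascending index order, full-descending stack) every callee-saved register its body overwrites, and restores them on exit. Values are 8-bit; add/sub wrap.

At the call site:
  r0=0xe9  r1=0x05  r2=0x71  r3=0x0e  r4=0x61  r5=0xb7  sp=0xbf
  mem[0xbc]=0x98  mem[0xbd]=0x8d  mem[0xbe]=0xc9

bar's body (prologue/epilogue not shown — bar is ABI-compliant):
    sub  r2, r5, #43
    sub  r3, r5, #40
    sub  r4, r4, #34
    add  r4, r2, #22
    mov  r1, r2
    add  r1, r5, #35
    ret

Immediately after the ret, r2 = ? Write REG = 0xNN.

prologue: push r2 → mem[0xbe]=0x71, sp=0xbe
prologue: push r3 → mem[0xbd]=0x0e, sp=0xbd
body[0] sub  r2, r5, #43 → r2=0x8c
body[1] sub  r3, r5, #40 → r3=0x8f
body[2] sub  r4, r4, #34 → r4=0x3f
body[3] add  r4, r2, #22 → r4=0xa2
body[4] mov  r1, r2 → r1=0x8c
body[5] add  r1, r5, #35 → r1=0xda
epilogue: pop r3=0x0e, sp=0xbe
epilogue: pop r2=0x71, sp=0xbf
r2 is callee-saved → restored

REG = 0x71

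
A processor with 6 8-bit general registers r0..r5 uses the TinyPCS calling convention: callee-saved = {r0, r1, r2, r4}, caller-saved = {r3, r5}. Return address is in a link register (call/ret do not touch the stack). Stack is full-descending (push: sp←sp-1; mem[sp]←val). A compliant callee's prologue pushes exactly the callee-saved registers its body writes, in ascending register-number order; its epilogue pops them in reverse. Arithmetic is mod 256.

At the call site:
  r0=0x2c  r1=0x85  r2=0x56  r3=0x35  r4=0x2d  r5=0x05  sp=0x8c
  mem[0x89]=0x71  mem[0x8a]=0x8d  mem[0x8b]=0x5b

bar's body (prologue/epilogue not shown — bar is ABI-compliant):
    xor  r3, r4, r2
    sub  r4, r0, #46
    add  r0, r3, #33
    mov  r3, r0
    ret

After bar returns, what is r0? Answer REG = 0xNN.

prologue: push r0 -> mem[0x8b]=0x2c, sp=0x8b
prologue: push r4 -> mem[0x8a]=0x2d, sp=0x8a
body[0] xor  r3, r4, r2 -> r3=0x7b
body[1] sub  r4, r0, #46 -> r4=0xfe
body[2] add  r0, r3, #33 -> r0=0x9c
body[3] mov  r3, r0 -> r3=0x9c
epilogue: pop r4=0x2d, sp=0x8b
epilogue: pop r0=0x2c, sp=0x8c
r0 is callee-saved -> restored

REG = 0x2c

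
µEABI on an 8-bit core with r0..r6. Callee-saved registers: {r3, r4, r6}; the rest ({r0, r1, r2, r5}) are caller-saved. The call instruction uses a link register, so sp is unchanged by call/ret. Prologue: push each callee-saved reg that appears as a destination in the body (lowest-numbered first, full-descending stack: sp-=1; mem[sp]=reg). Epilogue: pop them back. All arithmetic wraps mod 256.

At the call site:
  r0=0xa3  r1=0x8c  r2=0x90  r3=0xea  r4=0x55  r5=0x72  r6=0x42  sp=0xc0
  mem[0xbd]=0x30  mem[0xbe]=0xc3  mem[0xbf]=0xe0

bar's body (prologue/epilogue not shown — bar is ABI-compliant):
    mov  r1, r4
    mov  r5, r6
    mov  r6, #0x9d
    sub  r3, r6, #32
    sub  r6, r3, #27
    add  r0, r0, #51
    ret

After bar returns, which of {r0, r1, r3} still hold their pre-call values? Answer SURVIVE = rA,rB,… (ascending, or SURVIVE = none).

SURVIVE = r3

prologue: push r3 → mem[0xbf]=0xea, sp=0xbf
prologue: push r6 → mem[0xbe]=0x42, sp=0xbe
body[0] mov  r1, r4 → r1=0x55
body[1] mov  r5, r6 → r5=0x42
body[2] mov  r6, #0x9d → r6=0x9d
body[3] sub  r3, r6, #32 → r3=0x7d
body[4] sub  r6, r3, #27 → r6=0x62
body[5] add  r0, r0, #51 → r0=0xd6
epilogue: pop r6=0x42, sp=0xbf
epilogue: pop r3=0xea, sp=0xc0
r0: caller-saved, written=True
r1: caller-saved, written=True
r3: callee-saved, written=True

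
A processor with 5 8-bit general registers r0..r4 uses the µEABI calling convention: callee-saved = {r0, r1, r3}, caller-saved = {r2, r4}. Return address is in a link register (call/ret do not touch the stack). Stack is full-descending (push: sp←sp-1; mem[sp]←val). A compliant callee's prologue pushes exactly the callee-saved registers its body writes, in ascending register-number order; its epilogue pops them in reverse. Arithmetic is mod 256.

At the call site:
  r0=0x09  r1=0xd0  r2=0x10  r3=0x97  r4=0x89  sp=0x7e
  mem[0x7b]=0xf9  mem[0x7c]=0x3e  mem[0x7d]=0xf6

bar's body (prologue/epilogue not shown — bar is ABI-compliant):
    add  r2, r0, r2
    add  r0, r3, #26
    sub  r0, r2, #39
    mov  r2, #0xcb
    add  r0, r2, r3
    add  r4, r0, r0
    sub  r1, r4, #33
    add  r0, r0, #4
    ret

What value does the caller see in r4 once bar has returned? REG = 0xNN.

REG = 0xc4

prologue: push r0 -> mem[0x7d]=0x09, sp=0x7d
prologue: push r1 -> mem[0x7c]=0xd0, sp=0x7c
body[0] add  r2, r0, r2 -> r2=0x19
body[1] add  r0, r3, #26 -> r0=0xb1
body[2] sub  r0, r2, #39 -> r0=0xf2
body[3] mov  r2, #0xcb -> r2=0xcb
body[4] add  r0, r2, r3 -> r0=0x62
body[5] add  r4, r0, r0 -> r4=0xc4
body[6] sub  r1, r4, #33 -> r1=0xa3
body[7] add  r0, r0, #4 -> r0=0x66
epilogue: pop r1=0xd0, sp=0x7d
epilogue: pop r0=0x09, sp=0x7e
r4 is caller-saved -> body value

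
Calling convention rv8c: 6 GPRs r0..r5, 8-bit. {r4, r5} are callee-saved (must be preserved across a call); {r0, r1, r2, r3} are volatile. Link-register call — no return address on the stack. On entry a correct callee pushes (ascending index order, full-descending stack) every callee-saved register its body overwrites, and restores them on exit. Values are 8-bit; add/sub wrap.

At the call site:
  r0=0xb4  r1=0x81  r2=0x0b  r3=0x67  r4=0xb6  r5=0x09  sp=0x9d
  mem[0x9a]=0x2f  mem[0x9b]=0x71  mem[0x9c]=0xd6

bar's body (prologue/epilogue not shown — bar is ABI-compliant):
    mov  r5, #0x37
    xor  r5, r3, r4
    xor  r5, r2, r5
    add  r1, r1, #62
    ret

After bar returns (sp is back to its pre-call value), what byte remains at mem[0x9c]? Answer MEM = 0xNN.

prologue: push r5 → mem[0x9c]=0x09, sp=0x9c
body[0] mov  r5, #0x37 → r5=0x37
body[1] xor  r5, r3, r4 → r5=0xd1
body[2] xor  r5, r2, r5 → r5=0xda
body[3] add  r1, r1, #62 → r1=0xbf
epilogue: pop r5=0x09, sp=0x9d
prologue pushed ['r5'] at ['0x9c']

MEM = 0x09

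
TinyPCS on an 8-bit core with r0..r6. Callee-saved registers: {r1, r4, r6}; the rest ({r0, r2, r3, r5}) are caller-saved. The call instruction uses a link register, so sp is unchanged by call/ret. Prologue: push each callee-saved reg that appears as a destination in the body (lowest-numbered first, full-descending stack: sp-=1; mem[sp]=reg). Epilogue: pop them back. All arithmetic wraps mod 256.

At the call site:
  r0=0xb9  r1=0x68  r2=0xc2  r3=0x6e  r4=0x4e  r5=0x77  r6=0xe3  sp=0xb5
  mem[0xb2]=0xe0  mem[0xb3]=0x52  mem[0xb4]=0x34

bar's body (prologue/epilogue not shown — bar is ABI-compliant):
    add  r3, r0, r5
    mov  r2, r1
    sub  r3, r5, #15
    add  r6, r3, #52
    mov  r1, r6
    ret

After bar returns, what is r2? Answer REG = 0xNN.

prologue: push r1 -> mem[0xb4]=0x68, sp=0xb4
prologue: push r6 -> mem[0xb3]=0xe3, sp=0xb3
body[0] add  r3, r0, r5 -> r3=0x30
body[1] mov  r2, r1 -> r2=0x68
body[2] sub  r3, r5, #15 -> r3=0x68
body[3] add  r6, r3, #52 -> r6=0x9c
body[4] mov  r1, r6 -> r1=0x9c
epilogue: pop r6=0xe3, sp=0xb4
epilogue: pop r1=0x68, sp=0xb5
r2 is caller-saved -> body value

REG = 0x68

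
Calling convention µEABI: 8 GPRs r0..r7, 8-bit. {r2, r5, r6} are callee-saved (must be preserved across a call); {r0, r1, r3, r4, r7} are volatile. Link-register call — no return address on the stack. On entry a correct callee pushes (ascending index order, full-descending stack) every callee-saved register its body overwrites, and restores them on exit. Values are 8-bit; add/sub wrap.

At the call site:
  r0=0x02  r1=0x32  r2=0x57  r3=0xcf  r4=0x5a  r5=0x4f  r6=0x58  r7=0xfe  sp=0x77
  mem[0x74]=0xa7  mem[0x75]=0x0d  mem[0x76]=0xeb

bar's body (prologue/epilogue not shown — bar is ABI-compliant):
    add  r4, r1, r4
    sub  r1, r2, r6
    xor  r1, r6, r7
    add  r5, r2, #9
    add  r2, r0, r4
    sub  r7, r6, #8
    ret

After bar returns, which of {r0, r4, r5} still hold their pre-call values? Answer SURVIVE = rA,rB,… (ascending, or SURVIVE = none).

SURVIVE = r0,r5

prologue: push r2 -> mem[0x76]=0x57, sp=0x76
prologue: push r5 -> mem[0x75]=0x4f, sp=0x75
body[0] add  r4, r1, r4 -> r4=0x8c
body[1] sub  r1, r2, r6 -> r1=0xff
body[2] xor  r1, r6, r7 -> r1=0xa6
body[3] add  r5, r2, #9 -> r5=0x60
body[4] add  r2, r0, r4 -> r2=0x8e
body[5] sub  r7, r6, #8 -> r7=0x50
epilogue: pop r5=0x4f, sp=0x76
epilogue: pop r2=0x57, sp=0x77
r0: caller-saved, written=False
r4: caller-saved, written=True
r5: callee-saved, written=True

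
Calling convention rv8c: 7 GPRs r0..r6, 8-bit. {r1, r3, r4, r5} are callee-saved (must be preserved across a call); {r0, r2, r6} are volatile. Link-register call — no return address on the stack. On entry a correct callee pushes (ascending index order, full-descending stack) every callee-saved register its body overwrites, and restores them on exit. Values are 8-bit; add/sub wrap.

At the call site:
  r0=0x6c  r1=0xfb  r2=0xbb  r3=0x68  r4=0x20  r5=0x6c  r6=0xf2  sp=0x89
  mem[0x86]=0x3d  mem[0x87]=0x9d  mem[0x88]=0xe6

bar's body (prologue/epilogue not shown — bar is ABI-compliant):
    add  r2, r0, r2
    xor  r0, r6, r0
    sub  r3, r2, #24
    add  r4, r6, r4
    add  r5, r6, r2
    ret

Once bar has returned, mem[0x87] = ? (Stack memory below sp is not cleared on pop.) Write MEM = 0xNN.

MEM = 0x20

prologue: push r3 → mem[0x88]=0x68, sp=0x88
prologue: push r4 → mem[0x87]=0x20, sp=0x87
prologue: push r5 → mem[0x86]=0x6c, sp=0x86
body[0] add  r2, r0, r2 → r2=0x27
body[1] xor  r0, r6, r0 → r0=0x9e
body[2] sub  r3, r2, #24 → r3=0x0f
body[3] add  r4, r6, r4 → r4=0x12
body[4] add  r5, r6, r2 → r5=0x19
epilogue: pop r5=0x6c, sp=0x87
epilogue: pop r4=0x20, sp=0x88
epilogue: pop r3=0x68, sp=0x89
prologue pushed ['r3', 'r4', 'r5'] at ['0x88', '0x87', '0x86']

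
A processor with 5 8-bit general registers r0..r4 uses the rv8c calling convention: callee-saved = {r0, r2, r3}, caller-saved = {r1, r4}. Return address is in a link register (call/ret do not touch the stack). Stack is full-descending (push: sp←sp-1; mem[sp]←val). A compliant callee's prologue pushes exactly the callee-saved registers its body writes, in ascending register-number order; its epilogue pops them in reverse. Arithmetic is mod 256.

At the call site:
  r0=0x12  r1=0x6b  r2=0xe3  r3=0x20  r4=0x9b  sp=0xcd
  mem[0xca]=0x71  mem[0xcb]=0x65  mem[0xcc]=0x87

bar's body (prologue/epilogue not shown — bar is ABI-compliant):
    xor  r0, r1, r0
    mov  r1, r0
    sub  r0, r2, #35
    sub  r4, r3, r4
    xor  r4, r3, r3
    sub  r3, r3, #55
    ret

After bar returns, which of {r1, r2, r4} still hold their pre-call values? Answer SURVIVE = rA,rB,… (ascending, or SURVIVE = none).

SURVIVE = r2

prologue: push r0 -> mem[0xcc]=0x12, sp=0xcc
prologue: push r3 -> mem[0xcb]=0x20, sp=0xcb
body[0] xor  r0, r1, r0 -> r0=0x79
body[1] mov  r1, r0 -> r1=0x79
body[2] sub  r0, r2, #35 -> r0=0xc0
body[3] sub  r4, r3, r4 -> r4=0x85
body[4] xor  r4, r3, r3 -> r4=0x00
body[5] sub  r3, r3, #55 -> r3=0xe9
epilogue: pop r3=0x20, sp=0xcc
epilogue: pop r0=0x12, sp=0xcd
r1: caller-saved, written=True
r2: callee-saved, written=False
r4: caller-saved, written=True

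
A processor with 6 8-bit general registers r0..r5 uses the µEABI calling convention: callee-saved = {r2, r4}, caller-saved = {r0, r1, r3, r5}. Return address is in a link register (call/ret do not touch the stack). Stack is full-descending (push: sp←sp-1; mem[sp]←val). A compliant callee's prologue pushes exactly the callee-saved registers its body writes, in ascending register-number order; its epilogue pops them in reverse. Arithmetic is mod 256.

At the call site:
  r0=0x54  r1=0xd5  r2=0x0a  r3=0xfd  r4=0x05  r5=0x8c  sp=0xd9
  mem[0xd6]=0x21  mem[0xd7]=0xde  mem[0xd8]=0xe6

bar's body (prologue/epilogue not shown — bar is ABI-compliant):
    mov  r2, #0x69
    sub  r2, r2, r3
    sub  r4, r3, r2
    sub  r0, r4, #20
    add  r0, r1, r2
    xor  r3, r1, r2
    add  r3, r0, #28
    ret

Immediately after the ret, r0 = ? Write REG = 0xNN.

prologue: push r2 -> mem[0xd8]=0x0a, sp=0xd8
prologue: push r4 -> mem[0xd7]=0x05, sp=0xd7
body[0] mov  r2, #0x69 -> r2=0x69
body[1] sub  r2, r2, r3 -> r2=0x6c
body[2] sub  r4, r3, r2 -> r4=0x91
body[3] sub  r0, r4, #20 -> r0=0x7d
body[4] add  r0, r1, r2 -> r0=0x41
body[5] xor  r3, r1, r2 -> r3=0xb9
body[6] add  r3, r0, #28 -> r3=0x5d
epilogue: pop r4=0x05, sp=0xd8
epilogue: pop r2=0x0a, sp=0xd9
r0 is caller-saved -> body value

REG = 0x41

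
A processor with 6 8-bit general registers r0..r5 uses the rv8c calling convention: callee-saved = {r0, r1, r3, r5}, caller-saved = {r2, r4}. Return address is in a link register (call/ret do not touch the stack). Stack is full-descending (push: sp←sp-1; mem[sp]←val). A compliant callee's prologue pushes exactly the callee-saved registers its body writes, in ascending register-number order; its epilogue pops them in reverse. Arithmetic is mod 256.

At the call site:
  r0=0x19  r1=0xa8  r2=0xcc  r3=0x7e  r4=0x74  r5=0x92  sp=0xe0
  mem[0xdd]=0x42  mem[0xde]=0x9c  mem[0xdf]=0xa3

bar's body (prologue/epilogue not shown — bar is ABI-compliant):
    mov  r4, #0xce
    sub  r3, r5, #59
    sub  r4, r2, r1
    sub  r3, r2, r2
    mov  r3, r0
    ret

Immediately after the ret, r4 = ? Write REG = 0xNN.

prologue: push r3 -> mem[0xdf]=0x7e, sp=0xdf
body[0] mov  r4, #0xce -> r4=0xce
body[1] sub  r3, r5, #59 -> r3=0x57
body[2] sub  r4, r2, r1 -> r4=0x24
body[3] sub  r3, r2, r2 -> r3=0x00
body[4] mov  r3, r0 -> r3=0x19
epilogue: pop r3=0x7e, sp=0xe0
r4 is caller-saved -> body value

REG = 0x24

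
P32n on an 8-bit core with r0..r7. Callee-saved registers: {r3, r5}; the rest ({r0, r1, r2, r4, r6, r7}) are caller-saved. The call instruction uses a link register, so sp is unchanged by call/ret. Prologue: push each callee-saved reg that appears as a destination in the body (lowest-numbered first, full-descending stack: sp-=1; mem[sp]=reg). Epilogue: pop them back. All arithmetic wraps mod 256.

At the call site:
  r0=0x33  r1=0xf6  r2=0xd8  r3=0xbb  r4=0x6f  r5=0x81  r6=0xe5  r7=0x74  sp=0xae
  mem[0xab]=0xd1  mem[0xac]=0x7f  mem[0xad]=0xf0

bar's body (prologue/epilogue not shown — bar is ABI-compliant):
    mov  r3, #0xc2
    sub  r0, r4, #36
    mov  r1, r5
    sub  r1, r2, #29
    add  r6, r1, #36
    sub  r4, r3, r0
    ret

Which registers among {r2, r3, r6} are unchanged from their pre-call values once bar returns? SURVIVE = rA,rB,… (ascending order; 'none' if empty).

SURVIVE = r2,r3

prologue: push r3 -> mem[0xad]=0xbb, sp=0xad
body[0] mov  r3, #0xc2 -> r3=0xc2
body[1] sub  r0, r4, #36 -> r0=0x4b
body[2] mov  r1, r5 -> r1=0x81
body[3] sub  r1, r2, #29 -> r1=0xbb
body[4] add  r6, r1, #36 -> r6=0xdf
body[5] sub  r4, r3, r0 -> r4=0x77
epilogue: pop r3=0xbb, sp=0xae
r2: caller-saved, written=False
r3: callee-saved, written=True
r6: caller-saved, written=True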